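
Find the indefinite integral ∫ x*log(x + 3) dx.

Use integration by parts with u = log(x + 3), dv = x dx.
Then du = 1/(x + 3) dx and v = x**2/2.

x**2*log(x + 3)/2 - x**2/4 + 3*x/2 - 9*log(x + 3)/2 + C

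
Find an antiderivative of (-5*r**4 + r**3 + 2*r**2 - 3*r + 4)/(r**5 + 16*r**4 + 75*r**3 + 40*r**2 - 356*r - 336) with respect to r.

-11*log(r - 2)/216 - log(r + 1)/90 - 12*log(r + 4) + 3301*log(r + 6)/40 - 4075*log(r + 7)/54 + C

Factor the denominator: (r - 2)*(r + 1)*(r + 4)*(r + 6)*(r + 7).
Partial-fraction decomposition: -4075/(54*(r + 7)) + 3301/(40*(r + 6)) - 12/(r + 4) - 1/(90*(r + 1)) - 11/(216*(r - 2)).
Integrate each term: A/(r−a) contributes A·log|r−a|.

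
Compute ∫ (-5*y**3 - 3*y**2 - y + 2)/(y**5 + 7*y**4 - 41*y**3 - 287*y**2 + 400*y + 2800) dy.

Factor the denominator: (y - 5)*(y - 4)*(y + 4)*(y + 5)*(y + 7).
Partial-fraction decomposition: 1577/(792*(y + 7)) - 557/(180*(y + 5)) + 139/(108*(y + 4)) + 185/(396*(y - 4)) - 703/(1080*(y - 5)).
Integrate each term: A/(y−a) contributes A·log|y−a|.

-703*log(y - 5)/1080 + 185*log(y - 4)/396 + 139*log(y + 4)/108 - 557*log(y + 5)/180 + 1577*log(y + 7)/792 + C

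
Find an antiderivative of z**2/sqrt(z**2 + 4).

Substitute z = 2·tan(θ), so dz = 2·sec(θ)^2 dθ and the radical becomes sqrt(z**2 + 4) = 2·sec(θ) by the Pythagorean identity.
Integrate the resulting trig expression in θ, then back-substitute tan(θ) = z/2, sec(θ) = sqrt(z**2 + 4)/2 (absorbing any constant into C).

z*sqrt(z**2 + 4)/2 - 2*log(z + sqrt(z**2 + 4)) + C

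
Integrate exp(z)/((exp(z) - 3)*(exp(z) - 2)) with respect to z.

log(exp(z) - 3) - log(exp(z) - 2) + C

Let u = e^z, du = e^z dz.
The integral becomes ∫ du/((u-3)(u-2)); decompose into partial fractions.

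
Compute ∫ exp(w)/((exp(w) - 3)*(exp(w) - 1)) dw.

Let u = e^w, du = e^w dw.
The integral becomes ∫ du/((u-1)(u-3)); decompose into partial fractions.

log(exp(w) - 3)/2 - log(exp(w) - 1)/2 + C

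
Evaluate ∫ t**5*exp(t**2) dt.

Let u = t², du = 2t dt; rewrite as (1/2)∫ u^2·exp(1u) du.
Now integrate by parts 2 times.

(t**4 - 2*t**2 + 2)*exp(t**2)/2 + C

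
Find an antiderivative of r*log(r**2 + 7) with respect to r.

r**2*log(r**2 + 7)/2 - r**2/2 + 7*log(r**2 + 7)/2 + C

Let u = r**2 + 7, so du = (2*r) dr.
The integral becomes (1/2)·∫ log(u) du; integrate by parts with u′=log(u), dv′=du.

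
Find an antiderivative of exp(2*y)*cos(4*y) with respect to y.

Let I denote the integral. Integrate by parts with u = cos(4*y), dv = exp(2*y) dy, so v = exp(2*y)/2: I = exp(2*y)*cos(4*y)/2 + 2·∫ exp(2*y)*sin(4*y) dy.
Apply parts again with u = sin(4*y), dv = exp(2*y) dy: ∫ exp(2*y)*sin(4*y) dy = exp(2*y)*sin(4*y)/2 − 2·I. Substituting back brings back I: I = exp(2*y)*sin(4*y) + exp(2*y)*cos(4*y)/2 − 4·I.
Solving for I: (1 + 4)·I equals the remaining terms, so I = (1/5)·(exp(2*y)*sin(4*y) + exp(2*y)*cos(4*y)/2).

exp(2*y)*sin(4*y)/5 + exp(2*y)*cos(4*y)/10 + C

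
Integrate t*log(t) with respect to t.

t**2*log(t)/2 - t**2/4 + C

Use integration by parts with u = log(t), dv = t dt.
Then du = 1/t dt and v = t**2/2.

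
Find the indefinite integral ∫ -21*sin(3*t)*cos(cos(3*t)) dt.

7*sin(cos(3*t)) + C

Let u = cos(3*t), so du = (-3*sin(3*t)) dt.
Rewriting, the integral becomes 7·∫ cos(u) du = 7·sin(u).
Substituting back, u = cos(3*t).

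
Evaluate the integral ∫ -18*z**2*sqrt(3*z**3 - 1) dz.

Let u = 3*z**3 - 1, so du = (9*z**2) dz.
Rewriting, the integral becomes -2·∫ √u du = -2·(2/3)u^(3/2).
Substituting back, u = 3*z**3 - 1.

-4*(3*z**3 - 1)**(3/2)/3 + C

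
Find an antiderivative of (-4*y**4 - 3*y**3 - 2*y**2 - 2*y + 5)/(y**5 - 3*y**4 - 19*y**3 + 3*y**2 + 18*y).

Factor the denominator: y*(y - 6)*(y - 1)*(y + 1)*(y + 3).
Partial-fraction decomposition: -125/(108*(y + 3)) - 1/(7*(y + 1)) + 3/(20*(y - 1)) - 5911/(1890*(y - 6)) + 5/(18*y).
Integrate each term: A/(y−a) contributes A·log|y−a|.

5*log(y)/18 - 5911*log(y - 6)/1890 + 3*log(y - 1)/20 - log(y + 1)/7 - 125*log(y + 3)/108 + C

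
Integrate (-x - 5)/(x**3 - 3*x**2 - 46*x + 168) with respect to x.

Factor the denominator: (x - 6)*(x - 4)*(x + 7).
Partial-fraction decomposition: 2/(143*(x + 7)) + 9/(22*(x - 4)) - 11/(26*(x - 6)).
Integrate each term: A/(x−a) contributes A·log|x−a|.

-11*log(x - 6)/26 + 9*log(x - 4)/22 + 2*log(x + 7)/143 + C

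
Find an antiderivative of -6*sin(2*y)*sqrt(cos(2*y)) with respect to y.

2*cos(2*y)**(3/2) + C

Let u = cos(2*y), so du = (-2*sin(2*y)) dy.
Rewriting, the integral becomes 3·∫ √u du = 3·(2/3)u^(3/2).
Substituting back, u = cos(2*y).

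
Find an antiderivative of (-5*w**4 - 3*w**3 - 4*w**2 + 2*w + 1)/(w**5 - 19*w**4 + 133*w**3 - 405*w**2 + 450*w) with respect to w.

Factor the denominator: w*(w - 6)*(w - 5)**2*(w - 3).
Partial-fraction decomposition: 515/(36*(w - 3)) + 38397/(100*(w - 5)) + 3589/(10*(w - 5)**2) - 7259/(18*(w - 6)) + 1/(450*w).
Integrate each term; A/(w−a) gives A·log|w−a|; A/(w−a)² gives −A/(w−a).

log(w)/450 - 7259*log(w - 6)/18 + 38397*log(w - 5)/100 + 515*log(w - 3)/36 - 3589/(10*w - 50) + C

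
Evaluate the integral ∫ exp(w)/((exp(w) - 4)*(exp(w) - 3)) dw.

log(exp(w) - 4) - log(exp(w) - 3) + C

Let u = e^w, du = e^w dw.
The integral becomes ∫ du/((u-4)(u-3)); decompose into partial fractions.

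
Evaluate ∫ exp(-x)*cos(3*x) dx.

3*exp(-x)*sin(3*x)/10 - exp(-x)*cos(3*x)/10 + C

Let I denote the integral. Integrate by parts with u = cos(3*x), dv = exp(-x) dx, so v = -exp(-x): I = -exp(-x)*cos(3*x) − 3·∫ exp(-x)*sin(3*x) dx.
Apply parts again with u = sin(3*x), dv = exp(-x) dx: ∫ exp(-x)*sin(3*x) dx = -exp(-x)*sin(3*x) + 3·I. Substituting back brings back I: I = 3*exp(-x)*sin(3*x) - exp(-x)*cos(3*x) − 9·I.
Solving for I: (1 + 9)·I equals the remaining terms, so I = (1/10)·(3*exp(-x)*sin(3*x) - exp(-x)*cos(3*x)).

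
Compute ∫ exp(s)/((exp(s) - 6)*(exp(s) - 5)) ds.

Let u = e^s, du = e^s ds.
The integral becomes ∫ du/((u-6)(u-5)); decompose into partial fractions.

log(exp(s) - 6) - log(exp(s) - 5) + C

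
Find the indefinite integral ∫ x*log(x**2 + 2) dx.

Let u = x**2 + 2, so du = (2*x) dx.
The integral becomes (1/2)·∫ log(u) du; integrate by parts with u′=log(u), dv′=du.

x**2*log(x**2 + 2)/2 - x**2/2 + log(x**2 + 2) + C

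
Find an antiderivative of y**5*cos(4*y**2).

Let u = y², du = 2y dy; rewrite as (1/2)∫ u^2·cos(4u) du.
Now integrate by parts 2 times.

y**4*sin(4*y**2)/8 + y**2*cos(4*y**2)/16 - sin(4*y**2)/64 + C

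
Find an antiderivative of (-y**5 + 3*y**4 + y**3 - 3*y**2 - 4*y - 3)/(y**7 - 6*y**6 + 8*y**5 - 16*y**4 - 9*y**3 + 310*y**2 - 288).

-3797*log(y - 4)/37500 - 7*log(y - 1)/540 - log(y + 1)/500 + 5*log(y + 2)/108 + 437*log(y**2 + 9)/12500 - 392*atan(y/3)/3125 + 259/(2250*y - 9000) + C

Factor the denominator: (y - 4)**2*(y - 1)*(y + 1)*(y + 2)*(y**2 + 9).
Partial-fraction decomposition: (437*y - 2352)/(6250*(y**2 + 9)) + 5/(108*(y + 2)) - 1/(500*(y + 1)) - 7/(540*(y - 1)) - 3797/(37500*(y - 4)) - 259/(2250*(y - 4)**2).
Integrate each term; A/(y−a) gives A·log|y−a|; the (By+D)/(y²+p²) term gives a log and an atan.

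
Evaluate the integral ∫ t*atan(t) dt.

t**2*atan(t)/2 - t/2 + atan(t)/2 + C

Use integration by parts with u = arctan(t), dv = t dt.
Then du = 1/(t**2 + 1) dt.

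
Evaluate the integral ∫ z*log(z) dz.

z**2*log(z)/2 - z**2/4 + C

Use integration by parts with u = log(z), dv = z dz.
Then du = 1/z dz and v = z**2/2.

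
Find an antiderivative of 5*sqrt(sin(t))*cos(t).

Let u = sin(t), so du = (cos(t)) dt.
Rewriting, the integral becomes 5·∫ √u du = 5·(2/3)u^(3/2).
Substituting back, u = sin(t).

10*sin(t)**(3/2)/3 + C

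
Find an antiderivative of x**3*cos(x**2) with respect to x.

x**2*sin(x**2)/2 + cos(x**2)/2 + C

Let u = x², du = 2x dx; rewrite as (1/2)∫ u^1·cos(1u) du.
Now integrate by parts 1 time.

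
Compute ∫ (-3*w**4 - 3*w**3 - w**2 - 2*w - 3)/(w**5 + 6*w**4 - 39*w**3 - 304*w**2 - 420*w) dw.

Factor the denominator: w*(w - 7)*(w + 2)*(w + 5)*(w + 6).
Partial-fraction decomposition: -1089/(104*(w + 6)) + 253/(30*(w + 5)) - 1/(8*(w + 2)) - 461/(546*(w - 7)) + 1/(140*w).
Integrate each term: A/(w−a) contributes A·log|w−a|.

log(w)/140 - 461*log(w - 7)/546 - log(w + 2)/8 + 253*log(w + 5)/30 - 1089*log(w + 6)/104 + C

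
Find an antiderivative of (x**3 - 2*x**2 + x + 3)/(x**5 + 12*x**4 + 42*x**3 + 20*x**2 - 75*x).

-log(x)/25 + log(x - 1)/48 - 15*log(x + 3)/16 + 287*log(x + 5)/300 - 59/(20*x + 100) + C

Factor the denominator: x*(x - 1)*(x + 3)*(x + 5)**2.
Partial-fraction decomposition: 287/(300*(x + 5)) + 59/(20*(x + 5)**2) - 15/(16*(x + 3)) + 1/(48*(x - 1)) - 1/(25*x).
Integrate each term; A/(x−a) gives A·log|x−a|; A/(x−a)² gives −A/(x−a).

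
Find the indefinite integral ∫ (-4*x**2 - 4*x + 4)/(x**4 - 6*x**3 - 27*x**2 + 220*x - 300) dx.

Factor the denominator: (x - 5)**2*(x - 2)*(x + 6).
Partial-fraction decomposition: 29/(242*(x + 6)) - 5/(18*(x - 2)) + 172/(1089*(x - 5)) - 116/(33*(x - 5)**2).
Integrate each term; A/(x−a) gives A·log|x−a|; A/(x−a)² gives −A/(x−a).

172*log(x - 5)/1089 - 5*log(x - 2)/18 + 29*log(x + 6)/242 + 116/(33*x - 165) + C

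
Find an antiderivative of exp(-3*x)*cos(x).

exp(-3*x)*sin(x)/10 - 3*exp(-3*x)*cos(x)/10 + C

Let I denote the integral. Integrate by parts with u = cos(x), dv = exp(-3*x) dx, so v = -exp(-3*x)/3: I = -exp(-3*x)*cos(x)/3 − (1/3)·∫ exp(-3*x)*sin(x) dx.
Apply parts again with u = sin(x), dv = exp(-3*x) dx: ∫ exp(-3*x)*sin(x) dx = -exp(-3*x)*sin(x)/3 + (1/3)·I. Substituting back brings back I: I = exp(-3*x)*sin(x)/9 - exp(-3*x)*cos(x)/3 − (1/9)·I.
Solving for I: (1 + 1/9)·I equals the remaining terms, so I = (9/10)·(exp(-3*x)*sin(x)/9 - exp(-3*x)*cos(x)/3).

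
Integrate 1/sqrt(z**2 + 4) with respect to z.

Substitute z = 2·tan(θ), so dz = 2·sec(θ)^2 dθ and the radical becomes sqrt(z**2 + 4) = 2·sec(θ) by the Pythagorean identity.
Integrate the resulting trig expression in θ, then back-substitute tan(θ) = z/2, sec(θ) = sqrt(z**2 + 4)/2 (absorbing any constant into C).

log(z + sqrt(z**2 + 4)) + C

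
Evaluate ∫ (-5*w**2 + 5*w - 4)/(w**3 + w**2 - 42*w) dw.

2*log(w)/21 - 77*log(w - 6)/39 - 284*log(w + 7)/91 + C

Factor the denominator: w*(w - 6)*(w + 7).
Partial-fraction decomposition: -284/(91*(w + 7)) - 77/(39*(w - 6)) + 2/(21*w).
Integrate each term: A/(w−a) contributes A·log|w−a|.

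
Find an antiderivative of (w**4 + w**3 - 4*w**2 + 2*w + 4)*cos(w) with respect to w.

w**4*sin(w) + w**3*sin(w) + 4*w**3*cos(w) - 16*w**2*sin(w) + 3*w**2*cos(w) - 4*w*sin(w) - 32*w*cos(w) + 36*sin(w) - 4*cos(w) + C

Use integration by parts with u = w**4 + w**3 - 4*w**2 + 2*w + 4, dv = cos(w) dw, so v = sin(w).
Apply parts 4 times (tabular method): alternate signs, differentiate u down to 0, integrate dv up.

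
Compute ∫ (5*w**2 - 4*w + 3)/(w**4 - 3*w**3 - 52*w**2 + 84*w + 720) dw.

2821*log(w - 6)/12100 + 99*log(w + 4)/100 - 148*log(w + 5)/121 - 159/(110*w - 660) + C

Factor the denominator: (w - 6)**2*(w + 4)*(w + 5).
Partial-fraction decomposition: -148/(121*(w + 5)) + 99/(100*(w + 4)) + 2821/(12100*(w - 6)) + 159/(110*(w - 6)**2).
Integrate each term; A/(w−a) gives A·log|w−a|; A/(w−a)² gives −A/(w−a).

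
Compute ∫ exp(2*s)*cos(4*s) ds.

exp(2*s)*sin(4*s)/5 + exp(2*s)*cos(4*s)/10 + C

Let I denote the integral. Integrate by parts with u = cos(4*s), dv = exp(2*s) ds, so v = exp(2*s)/2: I = exp(2*s)*cos(4*s)/2 + 2·∫ exp(2*s)*sin(4*s) ds.
Apply parts again with u = sin(4*s), dv = exp(2*s) ds: ∫ exp(2*s)*sin(4*s) ds = exp(2*s)*sin(4*s)/2 − 2·I. Substituting back brings back I: I = exp(2*s)*sin(4*s) + exp(2*s)*cos(4*s)/2 − 4·I.
Solving for I: (1 + 4)·I equals the remaining terms, so I = (1/5)·(exp(2*s)*sin(4*s) + exp(2*s)*cos(4*s)/2).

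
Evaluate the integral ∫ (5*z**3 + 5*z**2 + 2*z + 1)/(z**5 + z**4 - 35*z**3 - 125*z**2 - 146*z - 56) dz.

Factor the denominator: (z - 7)*(z + 1)**2*(z + 2)*(z + 4).
Partial-fraction decomposition: -247/(198*(z + 4)) + 23/(18*(z + 2)) - 197/(576*(z + 1)) + 1/(24*(z + 1)**2) + 1975/(6336*(z - 7)).
Integrate each term; A/(z−a) gives A·log|z−a|; A/(z−a)² gives −A/(z−a).

1975*log(z - 7)/6336 - 197*log(z + 1)/576 + 23*log(z + 2)/18 - 247*log(z + 4)/198 - 1/(24*z + 24) + C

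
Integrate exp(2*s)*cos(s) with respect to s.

Let I denote the integral. Integrate by parts with u = cos(s), dv = exp(2*s) ds, so v = exp(2*s)/2: I = exp(2*s)*cos(s)/2 + (1/2)·∫ exp(2*s)*sin(s) ds.
Apply parts again with u = sin(s), dv = exp(2*s) ds: ∫ exp(2*s)*sin(s) ds = exp(2*s)*sin(s)/2 − (1/2)·I. Substituting back brings back I: I = exp(2*s)*sin(s)/4 + exp(2*s)*cos(s)/2 − (1/4)·I.
Solving for I: (1 + 1/4)·I equals the remaining terms, so I = (4/5)·(exp(2*s)*sin(s)/4 + exp(2*s)*cos(s)/2).

exp(2*s)*sin(s)/5 + 2*exp(2*s)*cos(s)/5 + C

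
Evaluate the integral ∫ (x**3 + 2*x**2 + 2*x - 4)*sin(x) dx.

Use integration by parts with u = x**3 + 2*x**2 + 2*x - 4, dv = sin(x) dx, so v = -cos(x).
Apply parts 3 times (tabular method): alternate signs, differentiate u down to 0, integrate dv up.

-x**3*cos(x) + 3*x**2*sin(x) - 2*x**2*cos(x) + 4*x*sin(x) + 4*x*cos(x) - 4*sin(x) + 8*cos(x) + C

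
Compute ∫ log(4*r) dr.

Use integration by parts with u = log(4*r), dv = dr.
Then du = 1/r dr and v = r.

r*(log(r) + 2*log(2)) - r + C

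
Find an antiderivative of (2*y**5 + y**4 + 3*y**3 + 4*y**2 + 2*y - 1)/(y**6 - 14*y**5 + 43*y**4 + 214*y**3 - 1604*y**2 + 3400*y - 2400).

Factor the denominator: (y - 6)*(y - 5)*(y - 4)*(y - 2)**2*(y + 5).
Partial-fraction decomposition: 5911/(48510*(y + 5)) - 10127/(4704*(y - 2)) - 41/(56*(y - 2)**2) + 2567/(72*(y - 4)) - 2453/(30*(y - 5)) + 17651/(352*(y - 6)).
Integrate each term; A/(y−a) gives A·log|y−a|; A/(y−a)² gives −A/(y−a).

17651*log(y - 6)/352 - 2453*log(y - 5)/30 + 2567*log(y - 4)/72 - 10127*log(y - 2)/4704 + 5911*log(y + 5)/48510 + 41/(56*y - 112) + C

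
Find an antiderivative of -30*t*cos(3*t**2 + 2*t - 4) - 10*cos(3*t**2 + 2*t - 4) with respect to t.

Let u = 3*t**2 + 2*t - 4, so du = (6*t + 2) dt.
Rewriting, the integral becomes -5·∫ cos(u) du = -5·sin(u).
Substituting back, u = 3*t**2 + 2*t - 4.

-5*sin(3*t**2 + 2*t - 4) + C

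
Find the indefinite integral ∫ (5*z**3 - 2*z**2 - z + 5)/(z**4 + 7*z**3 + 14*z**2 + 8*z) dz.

5*log(z)/8 + log(z + 1)/3 - 41*log(z + 2)/4 + 343*log(z + 4)/24 + C

Factor the denominator: z*(z + 1)*(z + 2)*(z + 4).
Partial-fraction decomposition: 343/(24*(z + 4)) - 41/(4*(z + 2)) + 1/(3*(z + 1)) + 5/(8*z).
Integrate each term: A/(z−a) contributes A·log|z−a|.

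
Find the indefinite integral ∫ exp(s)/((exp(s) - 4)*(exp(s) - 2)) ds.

log(exp(s) - 4)/2 - log(exp(s) - 2)/2 + C

Let u = e^s, du = e^s ds.
The integral becomes ∫ du/((u-2)(u-4)); decompose into partial fractions.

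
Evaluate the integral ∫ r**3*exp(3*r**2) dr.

(3*r**2 - 1)*exp(3*r**2)/18 + C

Let u = r², du = 2r dr; rewrite as (1/2)∫ u^1·exp(3u) du.
Now integrate by parts 1 time.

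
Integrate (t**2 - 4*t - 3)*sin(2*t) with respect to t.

-t**2*cos(2*t)/2 + t*sin(2*t)/2 + 2*t*cos(2*t) - sin(2*t) + 7*cos(2*t)/4 + C

Use integration by parts with u = t**2 - 4*t - 3, dv = sin(2*t) dt, so v = -cos(2*t)/2.
Apply parts 2 times (tabular method): alternate signs, differentiate u down to 0, integrate dv up.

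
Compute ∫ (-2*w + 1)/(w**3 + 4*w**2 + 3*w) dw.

log(w)/3 - 3*log(w + 1)/2 + 7*log(w + 3)/6 + C

Factor the denominator: w*(w + 1)*(w + 3).
Partial-fraction decomposition: 7/(6*(w + 3)) - 3/(2*(w + 1)) + 1/(3*w).
Integrate each term: A/(w−a) contributes A·log|w−a|.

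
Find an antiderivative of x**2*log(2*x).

Use integration by parts with u = log(2*x), dv = x**2 dx.
Then du = 1/x dx and v = x**3/3.

x**3*(log(x) + log(2))/3 - x**3/9 + C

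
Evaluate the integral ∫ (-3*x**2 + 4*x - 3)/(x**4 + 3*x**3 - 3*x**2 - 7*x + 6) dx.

Factor the denominator: (x - 1)**2*(x + 2)*(x + 3).
Partial-fraction decomposition: 21/(8*(x + 3)) - 23/(9*(x + 2)) - 5/(72*(x - 1)) - 1/(6*(x - 1)**2).
Integrate each term; A/(x−a) gives A·log|x−a|; A/(x−a)² gives −A/(x−a).

-5*log(x - 1)/72 - 23*log(x + 2)/9 + 21*log(x + 3)/8 + 1/(6*x - 6) + C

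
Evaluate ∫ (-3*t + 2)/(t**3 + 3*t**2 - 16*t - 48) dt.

-5*log(t - 4)/28 - 11*log(t + 3)/7 + 7*log(t + 4)/4 + C

Factor the denominator: (t - 4)*(t + 3)*(t + 4).
Partial-fraction decomposition: 7/(4*(t + 4)) - 11/(7*(t + 3)) - 5/(28*(t - 4)).
Integrate each term: A/(t−a) contributes A·log|t−a|.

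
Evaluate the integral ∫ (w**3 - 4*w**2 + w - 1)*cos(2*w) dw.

w**3*sin(2*w)/2 - 2*w**2*sin(2*w) + 3*w**2*cos(2*w)/4 - w*sin(2*w)/4 - 2*w*cos(2*w) + sin(2*w)/2 - cos(2*w)/8 + C

Use integration by parts with u = w**3 - 4*w**2 + w - 1, dv = cos(2*w) dw, so v = sin(2*w)/2.
Apply parts 3 times (tabular method): alternate signs, differentiate u down to 0, integrate dv up.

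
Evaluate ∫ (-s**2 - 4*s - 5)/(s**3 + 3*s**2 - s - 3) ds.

-5*log(s - 1)/4 + log(s + 1)/2 - log(s + 3)/4 + C

Factor the denominator: (s - 1)*(s + 1)*(s + 3).
Partial-fraction decomposition: -1/(4*(s + 3)) + 1/(2*(s + 1)) - 5/(4*(s - 1)).
Integrate each term: A/(s−a) contributes A·log|s−a|.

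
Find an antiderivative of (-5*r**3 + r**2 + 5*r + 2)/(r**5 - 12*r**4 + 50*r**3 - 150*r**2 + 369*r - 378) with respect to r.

-1629*log(r - 7)/1160 + 109*log(r - 3)/72 - 24*log(r - 2)/65 + 881*log(r**2 + 9)/6786 + 2323*atan(r/3)/6786 + C

Factor the denominator: (r - 7)*(r - 3)*(r - 2)*(r**2 + 9).
Partial-fraction decomposition: (1762*r + 6969)/(6786*(r**2 + 9)) - 24/(65*(r - 2)) + 109/(72*(r - 3)) - 1629/(1160*(r - 7)).
Integrate each term; A/(r−a) gives A·log|r−a|; the (Br+D)/(r²+p²) term gives a log and an atan.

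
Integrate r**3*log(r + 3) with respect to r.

Use integration by parts with u = log(r + 3), dv = r**3 dr.
Then du = 1/(r + 3) dr and v = r**4/4.

r**4*log(r + 3)/4 - r**4/16 + r**3/4 - 9*r**2/8 + 27*r/4 - 81*log(r + 3)/4 + C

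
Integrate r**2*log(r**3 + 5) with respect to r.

Let u = r**3 + 5, so du = (3*r**2) dr.
The integral becomes (1/3)·∫ log(u) du; integrate by parts with u′=log(u), dv′=du.

r**3*log(r**3 + 5)/3 - r**3/3 + 5*log(r**3 + 5)/3 + C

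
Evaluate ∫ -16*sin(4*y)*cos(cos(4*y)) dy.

4*sin(cos(4*y)) + C

Let u = cos(4*y), so du = (-4*sin(4*y)) dy.
Rewriting, the integral becomes 4·∫ cos(u) du = 4·sin(u).
Substituting back, u = cos(4*y).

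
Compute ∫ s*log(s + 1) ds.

Use integration by parts with u = log(s + 1), dv = s ds.
Then du = 1/(s + 1) ds and v = s**2/2.

s**2*log(s + 1)/2 - s**2/4 + s/2 - log(s + 1)/2 + C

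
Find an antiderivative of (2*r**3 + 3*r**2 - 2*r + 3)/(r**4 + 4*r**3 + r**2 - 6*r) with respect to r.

-log(r)/2 + 3*log(r + 3)/2 + log(r**2 + r - 2)/2 + C

Factor the denominator: r*(r - 1)*(r + 2)*(r + 3).
Partial-fraction decomposition: 3/(2*(r + 3)) + 1/(2*(r + 2)) + 1/(2*(r - 1)) - 1/(2*r).
Integrate each term: A/(r−a) contributes A·log|r−a|.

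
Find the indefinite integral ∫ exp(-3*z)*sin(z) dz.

Let I denote the integral. Integrate by parts with u = sin(z), dv = exp(-3*z) dz, so v = -exp(-3*z)/3: I = -exp(-3*z)*sin(z)/3 + (1/3)·∫ exp(-3*z)*cos(z) dz.
Apply parts again with u = cos(z), dv = exp(-3*z) dz: ∫ exp(-3*z)*cos(z) dz = -exp(-3*z)*cos(z)/3 − (1/3)·I. Substituting back brings back I: I = -exp(-3*z)*sin(z)/3 - exp(-3*z)*cos(z)/9 − (1/9)·I.
Solving for I: (1 + 1/9)·I equals the remaining terms, so I = (9/10)·(-exp(-3*z)*sin(z)/3 - exp(-3*z)*cos(z)/9).

-3*exp(-3*z)*sin(z)/10 - exp(-3*z)*cos(z)/10 + C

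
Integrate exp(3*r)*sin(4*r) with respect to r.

Let I denote the integral. Integrate by parts with u = sin(4*r), dv = exp(3*r) dr, so v = exp(3*r)/3: I = exp(3*r)*sin(4*r)/3 − (4/3)·∫ exp(3*r)*cos(4*r) dr.
Apply parts again with u = cos(4*r), dv = exp(3*r) dr: ∫ exp(3*r)*cos(4*r) dr = exp(3*r)*cos(4*r)/3 + (4/3)·I. Substituting back brings back I: I = exp(3*r)*sin(4*r)/3 - 4*exp(3*r)*cos(4*r)/9 − (16/9)·I.
Solving for I: (1 + 16/9)·I equals the remaining terms, so I = (9/25)·(exp(3*r)*sin(4*r)/3 - 4*exp(3*r)*cos(4*r)/9).

3*exp(3*r)*sin(4*r)/25 - 4*exp(3*r)*cos(4*r)/25 + C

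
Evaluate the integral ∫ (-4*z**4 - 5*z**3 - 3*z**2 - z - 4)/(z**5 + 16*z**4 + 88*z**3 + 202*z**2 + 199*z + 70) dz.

Factor the denominator: (z + 1)**2*(z + 2)*(z + 5)*(z + 7).
Partial-fraction decomposition: -8033/(360*(z + 7)) + 1949/(96*(z + 5)) - 38/(15*(z + 2)) + 157/(288*(z + 1)) - 5/(24*(z + 1)**2).
Integrate each term; A/(z−a) gives A·log|z−a|; A/(z−a)² gives −A/(z−a).

157*log(z + 1)/288 - 38*log(z + 2)/15 + 1949*log(z + 5)/96 - 8033*log(z + 7)/360 + 5/(24*z + 24) + C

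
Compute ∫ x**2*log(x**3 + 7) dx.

Let u = x**3 + 7, so du = (3*x**2) dx.
The integral becomes (1/3)·∫ log(u) du; integrate by parts with u′=log(u), dv′=du.

x**3*log(x**3 + 7)/3 - x**3/3 + 7*log(x**3 + 7)/3 + C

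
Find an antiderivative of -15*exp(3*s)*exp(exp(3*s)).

Let u = exp(3*s), so du = (3*exp(3*s)) ds.
Rewriting, the integral becomes -5·∫ e^u du = -5·e^u.
Substituting back, u = exp(3*s).

-5*exp(exp(3*s)) + C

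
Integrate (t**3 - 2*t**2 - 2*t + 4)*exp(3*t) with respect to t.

Use integration by parts with u = t**3 - 2*t**2 - 2*t + 4, dv = exp(3*t) dt, so v = exp(3*t)/3.
Apply parts 3 times (tabular method): alternate signs, differentiate u down to 0, integrate dv up.

(t**3 - 3*t**2 + 4)*exp(3*t)/3 + C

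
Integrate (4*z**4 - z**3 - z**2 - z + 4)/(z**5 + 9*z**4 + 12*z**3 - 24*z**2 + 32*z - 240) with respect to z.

27*log(z - 2)/224 - 2609*log(z + 5)/203 + 2687*log(z + 6)/160 - 9*log(z**2 + 4)/290 - 429*atan(z/2)/1160 + C

Factor the denominator: (z - 2)*(z + 5)*(z + 6)*(z**2 + 4).
Partial-fraction decomposition: -3*(12*z + 143)/(580*(z**2 + 4)) + 2687/(160*(z + 6)) - 2609/(203*(z + 5)) + 27/(224*(z - 2)).
Integrate each term; A/(z−a) gives A·log|z−a|; the (Bz+D)/(z²+p²) term gives a log and an atan.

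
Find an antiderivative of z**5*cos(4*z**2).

Let u = z², du = 2z dz; rewrite as (1/2)∫ u^2·cos(4u) du.
Now integrate by parts 2 times.

z**4*sin(4*z**2)/8 + z**2*cos(4*z**2)/16 - sin(4*z**2)/64 + C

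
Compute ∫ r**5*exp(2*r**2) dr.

Let u = r², du = 2r dr; rewrite as (1/2)∫ u^2·exp(2u) du.
Now integrate by parts 2 times.

(2*r**4 - 2*r**2 + 1)*exp(2*r**2)/8 + C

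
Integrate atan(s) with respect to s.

Use integration by parts with u = arctan(s), dv = ds.
Then du = 1/(s**2 + 1) ds.

s*atan(s) - log(s**2 + 1)/2 + C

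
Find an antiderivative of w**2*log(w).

Use integration by parts with u = log(w), dv = w**2 dw.
Then du = 1/w dw and v = w**3/3.

w**3*log(w)/3 - w**3/9 + C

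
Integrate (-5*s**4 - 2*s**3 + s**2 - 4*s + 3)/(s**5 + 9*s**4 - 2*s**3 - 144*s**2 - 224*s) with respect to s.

-3*log(s)/224 - 1405*log(s - 4)/2112 - 49*log(s + 2)/120 + 1117*log(s + 4)/192 - 11239*log(s + 7)/1155 + C

Factor the denominator: s*(s - 4)*(s + 2)*(s + 4)*(s + 7).
Partial-fraction decomposition: -11239/(1155*(s + 7)) + 1117/(192*(s + 4)) - 49/(120*(s + 2)) - 1405/(2112*(s - 4)) - 3/(224*s).
Integrate each term: A/(s−a) contributes A·log|s−a|.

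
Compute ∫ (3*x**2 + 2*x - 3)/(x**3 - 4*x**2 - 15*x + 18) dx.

13*log(x - 6)/5 - log(x - 1)/10 + log(x + 3)/2 + C

Factor the denominator: (x - 6)*(x - 1)*(x + 3).
Partial-fraction decomposition: 1/(2*(x + 3)) - 1/(10*(x - 1)) + 13/(5*(x - 6)).
Integrate each term: A/(x−a) contributes A·log|x−a|.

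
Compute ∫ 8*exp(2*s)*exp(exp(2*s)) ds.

4*exp(exp(2*s)) + C

Let u = exp(2*s), so du = (2*exp(2*s)) ds.
Rewriting, the integral becomes 4·∫ e^u du = 4·e^u.
Substituting back, u = exp(2*s).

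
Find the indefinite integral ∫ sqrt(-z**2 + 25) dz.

z*sqrt(-z**2 + 25)/2 + 25*asin(z/5)/2 + C

Substitute z = 5·sin(θ), so dz = 5·cos(θ) dθ and the radical becomes sqrt(-z**2 + 25) = 5·cos(θ) by the Pythagorean identity.
Integrate the resulting trig expression in θ, then back-substitute θ = asin(z/5), sin(θ) = z/5, cos(θ) = sqrt(-z**2 + 25)/5 (absorbing any constant into C).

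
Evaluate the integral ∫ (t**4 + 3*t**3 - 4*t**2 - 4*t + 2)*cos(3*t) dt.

t**4*sin(3*t)/3 + t**3*sin(3*t) + 4*t**3*cos(3*t)/9 - 16*t**2*sin(3*t)/9 + t**2*cos(3*t) - 2*t*sin(3*t) - 32*t*cos(3*t)/27 + 86*sin(3*t)/81 - 2*cos(3*t)/3 + C

Use integration by parts with u = t**4 + 3*t**3 - 4*t**2 - 4*t + 2, dv = cos(3*t) dt, so v = sin(3*t)/3.
Apply parts 4 times (tabular method): alternate signs, differentiate u down to 0, integrate dv up.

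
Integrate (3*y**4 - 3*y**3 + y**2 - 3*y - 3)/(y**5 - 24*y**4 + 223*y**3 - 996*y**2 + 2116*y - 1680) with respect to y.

6199*log(y - 7)/30 - 3255*log(y - 6)/8 + 1507*log(y - 5)/6 - 577*log(y - 4)/12 + 19*log(y - 2)/120 + C

Factor the denominator: (y - 7)*(y - 6)*(y - 5)*(y - 4)*(y - 2).
Partial-fraction decomposition: 19/(120*(y - 2)) - 577/(12*(y - 4)) + 1507/(6*(y - 5)) - 3255/(8*(y - 6)) + 6199/(30*(y - 7)).
Integrate each term: A/(y−a) contributes A·log|y−a|.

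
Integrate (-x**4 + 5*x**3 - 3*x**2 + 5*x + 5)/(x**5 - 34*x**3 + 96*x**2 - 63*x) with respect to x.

Factor the denominator: x*(x - 3)**2*(x - 1)*(x + 7).
Partial-fraction decomposition: -4293/(5600*(x + 7)) + 11/(32*(x - 1)) - 112/(225*(x - 3)) + 47/(60*(x - 3)**2) - 5/(63*x).
Integrate each term; A/(x−a) gives A·log|x−a|; A/(x−a)² gives −A/(x−a).

-5*log(x)/63 - 112*log(x - 3)/225 + 11*log(x - 1)/32 - 4293*log(x + 7)/5600 - 47/(60*x - 180) + C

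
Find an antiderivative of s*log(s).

Use integration by parts with u = log(s), dv = s ds.
Then du = 1/s ds and v = s**2/2.

s**2*log(s)/2 - s**2/4 + C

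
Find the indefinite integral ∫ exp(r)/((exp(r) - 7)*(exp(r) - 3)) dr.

log(exp(r) - 7)/4 - log(exp(r) - 3)/4 + C

Let u = e^r, du = e^r dr.
The integral becomes ∫ du/((u-7)(u-3)); decompose into partial fractions.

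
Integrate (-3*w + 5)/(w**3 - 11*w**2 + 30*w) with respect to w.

Factor the denominator: w*(w - 6)*(w - 5).
Partial-fraction decomposition: 2/(w - 5) - 13/(6*(w - 6)) + 1/(6*w).
Integrate each term: A/(w−a) contributes A·log|w−a|.

log(w)/6 - 13*log(w - 6)/6 + 2*log(w - 5) + C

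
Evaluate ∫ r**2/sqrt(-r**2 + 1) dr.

-r*sqrt(-r**2 + 1)/2 + asin(r)/2 + C

Substitute r = sin(θ), so dr = cos(θ) dθ and the radical becomes sqrt(-r**2 + 1) = cos(θ) by the Pythagorean identity.
Integrate the resulting trig expression in θ, then back-substitute θ = asin(r), sin(θ) = r, cos(θ) = sqrt(-r**2 + 1) (absorbing any constant into C).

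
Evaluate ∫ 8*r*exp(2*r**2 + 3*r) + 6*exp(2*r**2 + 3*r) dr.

Let u = 2*r**2 + 3*r, so du = (4*r + 3) dr.
Rewriting, the integral becomes 2·∫ e^u du = 2·e^u.
Substituting back, u = 2*r**2 + 3*r.

2*exp(2*r**2 + 3*r) + C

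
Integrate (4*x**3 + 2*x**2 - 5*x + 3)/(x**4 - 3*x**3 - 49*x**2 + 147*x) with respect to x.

log(x)/49 + 719*log(x - 7)/196 - 19*log(x - 3)/20 + 309*log(x + 7)/245 + C

Factor the denominator: x*(x - 7)*(x - 3)*(x + 7).
Partial-fraction decomposition: 309/(245*(x + 7)) - 19/(20*(x - 3)) + 719/(196*(x - 7)) + 1/(49*x).
Integrate each term: A/(x−a) contributes A·log|x−a|.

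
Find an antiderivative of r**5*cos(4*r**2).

Let u = r², du = 2r dr; rewrite as (1/2)∫ u^2·cos(4u) du.
Now integrate by parts 2 times.

r**4*sin(4*r**2)/8 + r**2*cos(4*r**2)/16 - sin(4*r**2)/64 + C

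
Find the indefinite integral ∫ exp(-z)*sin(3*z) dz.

Let I denote the integral. Integrate by parts with u = sin(3*z), dv = exp(-z) dz, so v = -exp(-z): I = -exp(-z)*sin(3*z) + 3·∫ exp(-z)*cos(3*z) dz.
Apply parts again with u = cos(3*z), dv = exp(-z) dz: ∫ exp(-z)*cos(3*z) dz = -exp(-z)*cos(3*z) − 3·I. Substituting back brings back I: I = -exp(-z)*sin(3*z) - 3*exp(-z)*cos(3*z) − 9·I.
Solving for I: (1 + 9)·I equals the remaining terms, so I = (1/10)·(-exp(-z)*sin(3*z) - 3*exp(-z)*cos(3*z)).

-exp(-z)*sin(3*z)/10 - 3*exp(-z)*cos(3*z)/10 + C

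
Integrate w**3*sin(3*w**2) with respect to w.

-w**2*cos(3*w**2)/6 + sin(3*w**2)/18 + C

Let u = w², du = 2w dw; rewrite as (1/2)∫ u^1·sin(3u) du.
Now integrate by parts 1 time.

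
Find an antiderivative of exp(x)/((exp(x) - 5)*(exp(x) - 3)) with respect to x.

Let u = e^x, du = e^x dx.
The integral becomes ∫ du/((u-3)(u-5)); decompose into partial fractions.

log(exp(x) - 5)/2 - log(exp(x) - 3)/2 + C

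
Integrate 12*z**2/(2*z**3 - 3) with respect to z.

Let u = 2*z**3 - 3, so du = (6*z**2) dz.
Rewriting, the integral becomes 2·∫ 1/u du = 2·log(u).
Substituting back, u = 2*z**3 - 3.

2*log(2*z**3 - 3) + C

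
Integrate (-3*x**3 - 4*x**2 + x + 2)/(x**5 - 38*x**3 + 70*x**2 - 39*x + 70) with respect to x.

Factor the denominator: (x - 5)*(x - 2)*(x + 7)*(x**2 + 1).
Partial-fraction decomposition: (2*x + 1)/(25*(x**2 + 1)) + 23/(150*(x + 7)) + 4/(15*(x - 2)) - 1/(2*(x - 5)).
Integrate each term; A/(x−a) gives A·log|x−a|; the (Bx+D)/(x²+p²) term gives a log and an atan.

-log(x - 5)/2 + 4*log(x - 2)/15 + 23*log(x + 7)/150 + log(x**2 + 1)/25 + atan(x)/25 + C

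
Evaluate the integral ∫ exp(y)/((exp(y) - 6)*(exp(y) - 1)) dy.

log(exp(y) - 6)/5 - log(exp(y) - 1)/5 + C

Let u = e^y, du = e^y dy.
The integral becomes ∫ du/((u-6)(u-1)); decompose into partial fractions.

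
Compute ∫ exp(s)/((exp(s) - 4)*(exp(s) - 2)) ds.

log(exp(s) - 4)/2 - log(exp(s) - 2)/2 + C

Let u = e^s, du = e^s ds.
The integral becomes ∫ du/((u-4)(u-2)); decompose into partial fractions.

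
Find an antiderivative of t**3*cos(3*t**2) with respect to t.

Let u = t², du = 2t dt; rewrite as (1/2)∫ u^1·cos(3u) du.
Now integrate by parts 1 time.

t**2*sin(3*t**2)/6 + cos(3*t**2)/18 + C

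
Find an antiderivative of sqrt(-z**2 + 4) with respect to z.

Substitute z = 2·sin(θ), so dz = 2·cos(θ) dθ and the radical becomes sqrt(-z**2 + 4) = 2·cos(θ) by the Pythagorean identity.
Integrate the resulting trig expression in θ, then back-substitute θ = asin(z/2), sin(θ) = z/2, cos(θ) = sqrt(-z**2 + 4)/2 (absorbing any constant into C).

z*sqrt(-z**2 + 4)/2 + 2*asin(z/2) + C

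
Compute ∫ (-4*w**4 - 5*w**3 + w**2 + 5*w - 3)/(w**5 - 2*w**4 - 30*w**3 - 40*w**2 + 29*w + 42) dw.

-1873*log(w - 7)/720 + log(w - 1)/24 - 3*log(w + 1)/16 + 11*log(w + 2)/9 - 99*log(w + 3)/40 + C

Factor the denominator: (w - 7)*(w - 1)*(w + 1)*(w + 2)*(w + 3).
Partial-fraction decomposition: -99/(40*(w + 3)) + 11/(9*(w + 2)) - 3/(16*(w + 1)) + 1/(24*(w - 1)) - 1873/(720*(w - 7)).
Integrate each term: A/(w−a) contributes A·log|w−a|.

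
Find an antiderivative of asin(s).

Use integration by parts with u = arcsin(s), dv = ds.
Then du = 1/sqrt(-s**2 + 1) ds.

s*asin(s) + sqrt(-s**2 + 1) + C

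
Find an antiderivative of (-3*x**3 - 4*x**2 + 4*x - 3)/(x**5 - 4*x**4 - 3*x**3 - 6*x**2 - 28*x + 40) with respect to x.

-229*log(x - 5)/406 + log(x - 1)/10 - log(x + 2)/56 + 559*log(x**2 + 4)/2320 - 183*atan(x/2)/1160 + C

Factor the denominator: (x - 5)*(x - 1)*(x + 2)*(x**2 + 4).
Partial-fraction decomposition: (559*x - 366)/(1160*(x**2 + 4)) - 1/(56*(x + 2)) + 1/(10*(x - 1)) - 229/(406*(x - 5)).
Integrate each term; A/(x−a) gives A·log|x−a|; the (Bx+D)/(x²+p²) term gives a log and an atan.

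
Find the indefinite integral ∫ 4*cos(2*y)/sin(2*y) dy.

Let u = sin(2*y), so du = (2*cos(2*y)) dy.
Rewriting, the integral becomes 2·∫ 1/u du = 2·log(u).
Substituting back, u = sin(2*y).

2*log(sin(2*y)) + C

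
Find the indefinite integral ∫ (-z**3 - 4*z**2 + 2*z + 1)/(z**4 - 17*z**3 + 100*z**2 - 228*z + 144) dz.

889*log(z - 6)/100 - 119*log(z - 4)/12 + 2*log(z - 1)/75 + 347/(10*z - 60) + C

Factor the denominator: (z - 6)**2*(z - 4)*(z - 1).
Partial-fraction decomposition: 2/(75*(z - 1)) - 119/(12*(z - 4)) + 889/(100*(z - 6)) - 347/(10*(z - 6)**2).
Integrate each term; A/(z−a) gives A·log|z−a|; A/(z−a)² gives −A/(z−a).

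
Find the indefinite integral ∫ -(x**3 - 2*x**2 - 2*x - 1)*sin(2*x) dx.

x**3*cos(2*x)/2 - 3*x**2*sin(2*x)/4 - x**2*cos(2*x) + x*sin(2*x) - 7*x*cos(2*x)/4 + 7*sin(2*x)/8 + C

Use integration by parts with u = x**3 - 2*x**2 - 2*x - 1, dv = -sin(2*x) dx, so v = cos(2*x)/2.
Apply parts 3 times (tabular method): alternate signs, differentiate u down to 0, integrate dv up.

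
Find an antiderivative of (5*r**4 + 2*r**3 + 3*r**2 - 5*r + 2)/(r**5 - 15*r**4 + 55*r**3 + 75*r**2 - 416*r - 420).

12805*log(r - 7)/144 - 874*log(r - 6)/7 + 3427*log(r - 5)/84 - 13*log(r + 1)/336 + 11*log(r + 2)/63 + C

Factor the denominator: (r - 7)*(r - 6)*(r - 5)*(r + 1)*(r + 2).
Partial-fraction decomposition: 11/(63*(r + 2)) - 13/(336*(r + 1)) + 3427/(84*(r - 5)) - 874/(7*(r - 6)) + 12805/(144*(r - 7)).
Integrate each term: A/(r−a) contributes A·log|r−a|.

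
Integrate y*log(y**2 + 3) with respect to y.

y**2*log(y**2 + 3)/2 - y**2/2 + 3*log(y**2 + 3)/2 + C

Let u = y**2 + 3, so du = (2*y) dy.
The integral becomes (1/2)·∫ log(u) du; integrate by parts with u′=log(u), dv′=du.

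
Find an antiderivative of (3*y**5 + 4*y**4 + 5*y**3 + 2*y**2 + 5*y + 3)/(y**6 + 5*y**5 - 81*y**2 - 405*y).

Factor the denominator: y*(y - 3)*(y + 3)*(y + 5)*(y**2 + 9).
Partial-fraction decomposition: (562*y - 1059)/(918*(y**2 + 9)) + 467/(170*(y + 5)) - 89/(108*(y + 3)) + 17/(36*(y - 3)) - 1/(135*y).
Integrate each term; A/(y−a) gives A·log|y−a|; the (By+D)/(y²+p²) term gives a log and an atan.

-log(y)/135 + 17*log(y - 3)/36 - 89*log(y + 3)/108 + 467*log(y + 5)/170 + 281*log(y**2 + 9)/918 - 353*atan(y/3)/918 + C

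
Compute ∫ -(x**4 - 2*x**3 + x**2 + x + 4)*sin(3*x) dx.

x**4*cos(3*x)/3 - 4*x**3*sin(3*x)/9 - 2*x**3*cos(3*x)/3 + 2*x**2*sin(3*x)/3 - x**2*cos(3*x)/9 + 2*x*sin(3*x)/27 + 7*x*cos(3*x)/9 - 7*sin(3*x)/27 + 110*cos(3*x)/81 + C

Use integration by parts with u = x**4 - 2*x**3 + x**2 + x + 4, dv = -sin(3*x) dx, so v = cos(3*x)/3.
Apply parts 4 times (tabular method): alternate signs, differentiate u down to 0, integrate dv up.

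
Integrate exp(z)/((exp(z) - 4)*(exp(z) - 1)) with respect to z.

log(exp(z) - 4)/3 - log(exp(z) - 1)/3 + C

Let u = e^z, du = e^z dz.
The integral becomes ∫ du/((u-4)(u-1)); decompose into partial fractions.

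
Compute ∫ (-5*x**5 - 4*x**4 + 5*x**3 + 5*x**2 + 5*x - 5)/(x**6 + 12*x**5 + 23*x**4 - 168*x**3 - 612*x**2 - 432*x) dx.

Factor the denominator: x*(x - 4)*(x + 1)*(x + 3)*(x + 6)**2.
Partial-fraction decomposition: -11251/(4500*(x + 6)) + 32761/(900*(x + 6)**2) - 781/(378*(x + 3)) - 9/(250*(x + 1)) - 5729/(14000*(x - 4)) + 5/(432*x).
Integrate each term; A/(x−a) gives A·log|x−a|; A/(x−a)² gives −A/(x−a).

5*log(x)/432 - 5729*log(x - 4)/14000 - 9*log(x + 1)/250 - 781*log(x + 3)/378 - 11251*log(x + 6)/4500 - 32761/(900*x + 5400) + C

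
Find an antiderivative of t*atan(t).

Use integration by parts with u = arctan(t), dv = t dt.
Then du = 1/(t**2 + 1) dt.

t**2*atan(t)/2 - t/2 + atan(t)/2 + C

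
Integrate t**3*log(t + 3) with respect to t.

Use integration by parts with u = log(t + 3), dv = t**3 dt.
Then du = 1/(t + 3) dt and v = t**4/4.

t**4*log(t + 3)/4 - t**4/16 + t**3/4 - 9*t**2/8 + 27*t/4 - 81*log(t + 3)/4 + C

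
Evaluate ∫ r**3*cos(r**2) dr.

r**2*sin(r**2)/2 + cos(r**2)/2 + C

Let u = r², du = 2r dr; rewrite as (1/2)∫ u^1·cos(1u) du.
Now integrate by parts 1 time.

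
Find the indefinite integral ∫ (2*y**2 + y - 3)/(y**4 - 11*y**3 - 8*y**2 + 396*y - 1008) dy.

34*log(y - 7)/13 - 25*log(y - 6)/8 + 11*log(y - 4)/20 - 21*log(y + 6)/520 + C

Factor the denominator: (y - 7)*(y - 6)*(y - 4)*(y + 6).
Partial-fraction decomposition: -21/(520*(y + 6)) + 11/(20*(y - 4)) - 25/(8*(y - 6)) + 34/(13*(y - 7)).
Integrate each term: A/(y−a) contributes A·log|y−a|.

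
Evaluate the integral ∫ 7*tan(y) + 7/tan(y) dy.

Let u = tan(y), so du = (tan(y)**2 + 1) dy.
Rewriting, the integral becomes 7·∫ 1/u du = 7·log(u).
Substituting back, u = tan(y).

7*log(tan(y)) + C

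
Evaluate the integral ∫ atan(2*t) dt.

Use integration by parts with u = arctan(2*t), dv = dt.
Then du = 2/(4*t**2 + 1) dt.

t*atan(2*t) - log(4*t**2 + 1)/4 + C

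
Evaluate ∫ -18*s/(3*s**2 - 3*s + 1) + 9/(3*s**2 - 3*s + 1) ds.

-3*log(3*s**2 - 3*s + 1) + C

Let u = 3*s**2 - 3*s + 1, so du = (6*s - 3) ds.
Rewriting, the integral becomes -3·∫ 1/u du = -3·log(u).
Substituting back, u = 3*s**2 - 3*s + 1.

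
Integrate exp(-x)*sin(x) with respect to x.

-exp(-x)*sin(x)/2 - exp(-x)*cos(x)/2 + C

Let I denote the integral. Integrate by parts with u = sin(x), dv = exp(-x) dx, so v = -exp(-x): I = -exp(-x)*sin(x) + ∫ exp(-x)*cos(x) dx.
Apply parts again with u = cos(x), dv = exp(-x) dx: ∫ exp(-x)*cos(x) dx = -exp(-x)*cos(x) − I. Substituting back brings back I: I = -exp(-x)*sin(x) - exp(-x)*cos(x) − I.
Solving for I: (1 + 1)·I equals the remaining terms, so I = (1/2)·(-exp(-x)*sin(x) - exp(-x)*cos(x)).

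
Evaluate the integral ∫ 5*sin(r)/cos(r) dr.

Let u = cos(r), so du = (-sin(r)) dr.
Rewriting, the integral becomes -5·∫ 1/u du = -5·log(u).
Substituting back, u = cos(r).

-5*log(cos(r)) + C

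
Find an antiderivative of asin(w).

Use integration by parts with u = arcsin(w), dv = dw.
Then du = 1/sqrt(-w**2 + 1) dw.

w*asin(w) + sqrt(-w**2 + 1) + C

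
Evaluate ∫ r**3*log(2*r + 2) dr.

r**4*log(2*r + 2)/4 - r**4/16 + r**3/12 - r**2/8 + r/4 - log(r + 1)/4 + C

Use integration by parts with u = log(2*r + 2), dv = r**3 dr.
Then du = 2/(2*r + 2) dr and v = r**4/4.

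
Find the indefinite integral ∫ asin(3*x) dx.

Use integration by parts with u = arcsin(3*x), dv = dx.
Then du = 3/sqrt(-9*x**2 + 1) dx.

x*asin(3*x) + sqrt(-9*x**2 + 1)/3 + C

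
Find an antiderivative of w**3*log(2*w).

Use integration by parts with u = log(2*w), dv = w**3 dw.
Then du = 1/w dw and v = w**4/4.

w**4*(log(w) + log(2))/4 - w**4/16 + C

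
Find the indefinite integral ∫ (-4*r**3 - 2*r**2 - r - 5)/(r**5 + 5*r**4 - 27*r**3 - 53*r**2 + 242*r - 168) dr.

Factor the denominator: (r - 3)*(r - 2)*(r - 1)*(r + 4)*(r + 7).
Partial-fraction decomposition: 319/(540*(r + 7)) - 223/(630*(r + 4)) - 3/(20*(r - 1)) + 47/(54*(r - 2)) - 67/(70*(r - 3)).
Integrate each term: A/(r−a) contributes A·log|r−a|.

-67*log(r - 3)/70 + 47*log(r - 2)/54 - 3*log(r - 1)/20 - 223*log(r + 4)/630 + 319*log(r + 7)/540 + C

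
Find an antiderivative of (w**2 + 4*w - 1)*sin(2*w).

-w**2*cos(2*w)/2 + w*sin(2*w)/2 - 2*w*cos(2*w) + sin(2*w) + 3*cos(2*w)/4 + C

Use integration by parts with u = w**2 + 4*w - 1, dv = sin(2*w) dw, so v = -cos(2*w)/2.
Apply parts 2 times (tabular method): alternate signs, differentiate u down to 0, integrate dv up.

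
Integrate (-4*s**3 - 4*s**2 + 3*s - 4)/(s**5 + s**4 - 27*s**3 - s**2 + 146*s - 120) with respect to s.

Factor the denominator: (s - 4)*(s - 2)*(s - 1)*(s + 3)*(s + 5).
Partial-fraction decomposition: 127/(252*(s + 5)) - 59/(280*(s + 3)) - 1/(8*(s - 1)) + 23/(35*(s - 2)) - 52/(63*(s - 4)).
Integrate each term: A/(s−a) contributes A·log|s−a|.

-52*log(s - 4)/63 + 23*log(s - 2)/35 - log(s - 1)/8 - 59*log(s + 3)/280 + 127*log(s + 5)/252 + C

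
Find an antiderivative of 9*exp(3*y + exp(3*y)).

Let u = exp(3*y), so du = (3*exp(3*y)) dy.
Rewriting, the integral becomes 3·∫ e^u du = 3·e^u.
Substituting back, u = exp(3*y).

3*exp(exp(3*y)) + C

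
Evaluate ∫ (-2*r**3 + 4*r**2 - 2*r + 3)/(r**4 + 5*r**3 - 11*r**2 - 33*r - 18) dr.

Factor the denominator: (r - 3)*(r + 1)**2*(r + 6).
Partial-fraction decomposition: -197/(75*(r + 6)) + 309/(400*(r + 1)) - 11/(20*(r + 1)**2) - 7/(48*(r - 3)).
Integrate each term; A/(r−a) gives A·log|r−a|; A/(r−a)² gives −A/(r−a).

-7*log(r - 3)/48 + 309*log(r + 1)/400 - 197*log(r + 6)/75 + 11/(20*r + 20) + C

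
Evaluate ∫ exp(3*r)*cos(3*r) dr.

Let I denote the integral. Integrate by parts with u = cos(3*r), dv = exp(3*r) dr, so v = exp(3*r)/3: I = exp(3*r)*cos(3*r)/3 + ∫ exp(3*r)*sin(3*r) dr.
Apply parts again with u = sin(3*r), dv = exp(3*r) dr: ∫ exp(3*r)*sin(3*r) dr = exp(3*r)*sin(3*r)/3 − I. Substituting back brings back I: I = exp(3*r)*sin(3*r)/3 + exp(3*r)*cos(3*r)/3 − I.
Solving for I: (1 + 1)·I equals the remaining terms, so I = (1/2)·(exp(3*r)*sin(3*r)/3 + exp(3*r)*cos(3*r)/3).

exp(3*r)*sin(3*r)/6 + exp(3*r)*cos(3*r)/6 + C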